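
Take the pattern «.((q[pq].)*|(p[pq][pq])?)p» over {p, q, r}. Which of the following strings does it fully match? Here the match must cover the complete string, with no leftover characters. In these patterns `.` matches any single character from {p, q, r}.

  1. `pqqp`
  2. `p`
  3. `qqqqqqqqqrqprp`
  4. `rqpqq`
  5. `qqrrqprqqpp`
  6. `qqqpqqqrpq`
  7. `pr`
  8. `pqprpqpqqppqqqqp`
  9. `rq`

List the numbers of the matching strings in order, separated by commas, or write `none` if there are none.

3

1 → no match
2 → no match
3 → match
4 → no match — must end with `p`
5 → no match
6 → no match — must end with `p`
7 → no match — must end with `p`
8 → no match
9 → no match — must end with `p`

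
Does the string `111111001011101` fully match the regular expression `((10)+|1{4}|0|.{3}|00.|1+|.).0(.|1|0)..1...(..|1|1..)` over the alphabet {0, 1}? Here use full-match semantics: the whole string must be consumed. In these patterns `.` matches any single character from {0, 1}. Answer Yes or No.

Yes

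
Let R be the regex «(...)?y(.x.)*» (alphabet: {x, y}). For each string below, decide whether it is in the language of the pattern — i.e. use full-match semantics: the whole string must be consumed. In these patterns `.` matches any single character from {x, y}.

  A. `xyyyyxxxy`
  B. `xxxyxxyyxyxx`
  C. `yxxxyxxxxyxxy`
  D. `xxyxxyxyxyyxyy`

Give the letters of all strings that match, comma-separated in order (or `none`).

A → no match
B → no match
C → match
D → no match

C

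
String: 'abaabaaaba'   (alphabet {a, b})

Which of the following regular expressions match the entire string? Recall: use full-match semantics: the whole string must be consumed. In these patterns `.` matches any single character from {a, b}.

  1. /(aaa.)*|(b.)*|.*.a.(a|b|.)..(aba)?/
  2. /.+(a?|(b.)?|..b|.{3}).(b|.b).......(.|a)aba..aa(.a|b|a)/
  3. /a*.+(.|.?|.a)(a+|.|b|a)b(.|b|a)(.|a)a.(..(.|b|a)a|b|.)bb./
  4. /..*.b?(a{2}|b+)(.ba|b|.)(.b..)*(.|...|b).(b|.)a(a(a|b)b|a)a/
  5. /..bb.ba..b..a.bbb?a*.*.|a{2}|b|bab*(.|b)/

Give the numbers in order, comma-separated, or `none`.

1 → match
2 → no match
3 → no match
4 → no match
5 → no match

1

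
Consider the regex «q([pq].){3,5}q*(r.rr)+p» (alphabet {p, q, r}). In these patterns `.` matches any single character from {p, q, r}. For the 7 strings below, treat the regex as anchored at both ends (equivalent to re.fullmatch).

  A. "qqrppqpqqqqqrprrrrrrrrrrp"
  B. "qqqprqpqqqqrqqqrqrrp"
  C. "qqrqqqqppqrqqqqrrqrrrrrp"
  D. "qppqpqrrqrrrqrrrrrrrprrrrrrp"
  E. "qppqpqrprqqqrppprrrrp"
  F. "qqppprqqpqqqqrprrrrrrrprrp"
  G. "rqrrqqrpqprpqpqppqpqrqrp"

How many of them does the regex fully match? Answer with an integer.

A → match
B → no match
C → no match
D → match
E → no match
F → no match
G → no match — must start with "q"
Total matched: 2

2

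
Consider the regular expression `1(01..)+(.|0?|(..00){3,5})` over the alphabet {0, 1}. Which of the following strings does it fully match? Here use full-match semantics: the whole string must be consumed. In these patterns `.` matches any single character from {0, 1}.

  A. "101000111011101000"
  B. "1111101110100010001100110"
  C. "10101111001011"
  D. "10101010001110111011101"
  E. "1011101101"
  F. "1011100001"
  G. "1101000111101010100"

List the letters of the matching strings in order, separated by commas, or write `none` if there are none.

A, E

A → match
B → no match — must start with "101"
C → no match
D → no match
E → match
F → no match
G → no match — must start with "101"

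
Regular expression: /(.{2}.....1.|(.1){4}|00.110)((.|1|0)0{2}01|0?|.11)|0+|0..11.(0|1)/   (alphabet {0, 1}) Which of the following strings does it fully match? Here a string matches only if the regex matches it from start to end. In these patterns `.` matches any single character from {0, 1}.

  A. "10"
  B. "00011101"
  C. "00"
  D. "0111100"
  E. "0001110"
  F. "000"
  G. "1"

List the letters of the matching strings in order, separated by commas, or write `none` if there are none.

C, D, E, F

A → no match
B → no match
C → match
D → match
E → match
F → match
G → no match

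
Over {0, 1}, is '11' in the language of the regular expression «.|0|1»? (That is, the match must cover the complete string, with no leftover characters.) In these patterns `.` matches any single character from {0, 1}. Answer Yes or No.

No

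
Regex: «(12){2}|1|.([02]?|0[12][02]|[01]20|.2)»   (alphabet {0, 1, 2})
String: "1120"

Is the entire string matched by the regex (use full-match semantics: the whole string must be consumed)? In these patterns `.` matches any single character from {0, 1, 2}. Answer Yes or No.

Yes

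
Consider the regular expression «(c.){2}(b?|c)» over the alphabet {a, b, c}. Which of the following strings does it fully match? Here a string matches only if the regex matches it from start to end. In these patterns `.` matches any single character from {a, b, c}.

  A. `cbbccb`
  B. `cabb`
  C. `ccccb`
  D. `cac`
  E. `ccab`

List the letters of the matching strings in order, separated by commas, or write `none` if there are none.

C

A → no match
B → no match
C → match
D → no match
E → no match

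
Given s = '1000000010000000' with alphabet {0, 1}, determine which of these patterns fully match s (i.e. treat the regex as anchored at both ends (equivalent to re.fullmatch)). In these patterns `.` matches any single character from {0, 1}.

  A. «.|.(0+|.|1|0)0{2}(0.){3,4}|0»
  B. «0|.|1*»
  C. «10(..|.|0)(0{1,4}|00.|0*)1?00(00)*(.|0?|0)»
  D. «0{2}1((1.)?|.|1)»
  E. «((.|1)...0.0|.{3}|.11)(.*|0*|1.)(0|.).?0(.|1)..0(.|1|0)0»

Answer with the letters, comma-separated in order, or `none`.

C, E

A → no match
B → no match
C → match
D → no match — must start with '0'
E → match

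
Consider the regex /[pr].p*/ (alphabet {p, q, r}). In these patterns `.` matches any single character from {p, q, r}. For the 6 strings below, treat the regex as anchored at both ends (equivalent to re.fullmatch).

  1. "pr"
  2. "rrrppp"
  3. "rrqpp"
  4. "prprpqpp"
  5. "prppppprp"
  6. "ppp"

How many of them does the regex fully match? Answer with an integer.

1 → match
2 → no match
3 → no match
4 → no match
5 → no match
6 → match
Total matched: 2

2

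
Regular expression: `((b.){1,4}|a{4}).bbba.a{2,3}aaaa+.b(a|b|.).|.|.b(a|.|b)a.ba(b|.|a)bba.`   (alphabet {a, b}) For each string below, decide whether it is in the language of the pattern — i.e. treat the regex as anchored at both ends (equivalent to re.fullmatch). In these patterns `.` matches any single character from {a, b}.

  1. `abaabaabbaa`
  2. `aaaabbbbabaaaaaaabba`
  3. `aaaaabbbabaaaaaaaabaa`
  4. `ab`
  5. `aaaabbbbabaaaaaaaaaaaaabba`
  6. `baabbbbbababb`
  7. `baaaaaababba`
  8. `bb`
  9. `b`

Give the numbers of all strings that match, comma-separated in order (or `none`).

2, 3, 5, 9

1. `abaabaabbaa` → no match
2 → match
3 → match
4. `ab` → no match
5 → match
6 → no match
7. `baaaaaababba` → no match
8. `bb` → no match
9. `b` → match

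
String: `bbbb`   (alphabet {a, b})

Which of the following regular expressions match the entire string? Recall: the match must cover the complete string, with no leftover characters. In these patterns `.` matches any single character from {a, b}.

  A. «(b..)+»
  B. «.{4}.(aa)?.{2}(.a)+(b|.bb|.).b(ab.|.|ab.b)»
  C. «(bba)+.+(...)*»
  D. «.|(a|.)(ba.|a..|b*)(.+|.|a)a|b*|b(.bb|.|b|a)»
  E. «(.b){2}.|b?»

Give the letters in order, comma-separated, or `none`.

D

A → no match
B → no match
C → no match — must start with `bba`
D → match
E → no match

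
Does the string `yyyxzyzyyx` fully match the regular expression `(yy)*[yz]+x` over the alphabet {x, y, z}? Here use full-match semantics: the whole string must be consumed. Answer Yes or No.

No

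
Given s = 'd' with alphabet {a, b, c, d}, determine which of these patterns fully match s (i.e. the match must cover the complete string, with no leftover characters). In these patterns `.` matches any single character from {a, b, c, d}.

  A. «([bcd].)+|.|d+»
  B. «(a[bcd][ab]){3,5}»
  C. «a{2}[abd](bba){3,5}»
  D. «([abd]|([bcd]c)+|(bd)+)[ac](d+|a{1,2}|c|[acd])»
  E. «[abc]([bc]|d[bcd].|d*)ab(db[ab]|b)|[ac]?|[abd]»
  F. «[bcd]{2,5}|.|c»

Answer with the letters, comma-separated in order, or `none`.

A, E, F

A → match
B → no match — must start with 'a'
C → no match — must start with 'a'
D → no match
E → match
F → match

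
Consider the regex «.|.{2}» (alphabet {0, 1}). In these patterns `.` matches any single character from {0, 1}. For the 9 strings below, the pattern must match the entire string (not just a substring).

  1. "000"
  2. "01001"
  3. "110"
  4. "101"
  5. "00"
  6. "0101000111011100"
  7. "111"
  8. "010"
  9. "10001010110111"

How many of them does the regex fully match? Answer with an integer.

1

1. "000" → no match
2. "01001" → no match
3. "110" → no match
4. "101" → no match
5. "00" → match
6 → no match
7. "111" → no match
8. "010" → no match
9 → no match
Total matched: 1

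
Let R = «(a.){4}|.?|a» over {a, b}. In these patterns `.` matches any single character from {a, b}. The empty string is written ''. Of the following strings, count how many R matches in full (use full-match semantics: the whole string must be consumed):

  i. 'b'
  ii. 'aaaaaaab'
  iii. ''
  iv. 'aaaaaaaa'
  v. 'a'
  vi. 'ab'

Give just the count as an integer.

i. 'b' → match
ii. 'aaaaaaab' → match
iii. '' → match
iv. 'aaaaaaaa' → match
v. 'a' → match
vi. 'ab' → no match
Total matched: 5

5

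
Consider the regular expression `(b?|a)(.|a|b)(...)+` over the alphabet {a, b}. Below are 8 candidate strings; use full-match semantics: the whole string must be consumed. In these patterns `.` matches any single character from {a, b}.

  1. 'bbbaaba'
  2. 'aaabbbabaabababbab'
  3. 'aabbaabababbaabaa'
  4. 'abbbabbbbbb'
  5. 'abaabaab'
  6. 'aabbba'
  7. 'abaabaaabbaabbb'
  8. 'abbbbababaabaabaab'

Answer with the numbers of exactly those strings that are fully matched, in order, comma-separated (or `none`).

1, 3, 4, 5

1. 'bbbaaba' → match
2 → no match
3 → match
4. 'abbbabbbbbb' → match
5. 'abaabaab' → match
6. 'aabbba' → no match
7 → no match
8 → no match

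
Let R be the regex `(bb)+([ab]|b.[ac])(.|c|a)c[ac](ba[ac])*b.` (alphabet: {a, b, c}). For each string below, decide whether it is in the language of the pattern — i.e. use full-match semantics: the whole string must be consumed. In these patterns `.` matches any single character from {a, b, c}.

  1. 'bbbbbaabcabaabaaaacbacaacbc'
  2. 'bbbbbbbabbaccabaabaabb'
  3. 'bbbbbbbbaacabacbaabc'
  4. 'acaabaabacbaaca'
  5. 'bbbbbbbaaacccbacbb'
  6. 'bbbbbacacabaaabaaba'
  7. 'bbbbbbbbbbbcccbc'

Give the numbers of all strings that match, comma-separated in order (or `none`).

3, 7

1 → no match
2 → no match
3 → match
4 → no match — must start with 'bb'
5 → no match
6 → no match
7 → match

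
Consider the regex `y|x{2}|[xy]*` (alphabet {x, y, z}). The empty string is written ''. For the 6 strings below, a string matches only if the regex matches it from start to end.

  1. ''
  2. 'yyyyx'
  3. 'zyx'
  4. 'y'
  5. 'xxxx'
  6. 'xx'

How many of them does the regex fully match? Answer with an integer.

5

1. '' → match
2. 'yyyyx' → match
3. 'zyx' → no match
4. 'y' → match
5. 'xxxx' → match
6. 'xx' → match
Total matched: 5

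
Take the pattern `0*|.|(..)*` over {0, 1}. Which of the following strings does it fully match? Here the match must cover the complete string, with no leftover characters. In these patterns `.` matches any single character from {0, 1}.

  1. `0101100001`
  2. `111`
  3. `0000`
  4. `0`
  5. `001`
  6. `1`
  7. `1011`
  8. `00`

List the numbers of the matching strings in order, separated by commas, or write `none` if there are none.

1, 3, 4, 6, 7, 8

1 → match
2 → no match
3 → match
4 → match
5 → no match
6 → match
7 → match
8 → match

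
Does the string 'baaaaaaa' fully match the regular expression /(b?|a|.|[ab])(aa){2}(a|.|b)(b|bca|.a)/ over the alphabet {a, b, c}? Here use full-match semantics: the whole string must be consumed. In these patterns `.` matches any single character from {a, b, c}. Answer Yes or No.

Yes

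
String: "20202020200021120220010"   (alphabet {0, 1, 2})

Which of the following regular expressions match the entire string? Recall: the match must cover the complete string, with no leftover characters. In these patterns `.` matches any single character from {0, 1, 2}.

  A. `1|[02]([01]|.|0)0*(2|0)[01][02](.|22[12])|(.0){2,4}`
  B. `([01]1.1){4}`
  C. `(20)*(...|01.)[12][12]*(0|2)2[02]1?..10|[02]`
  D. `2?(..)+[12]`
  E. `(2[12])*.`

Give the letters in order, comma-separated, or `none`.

C

A → no match
B → no match — must end with "1"
C → match
D → no match
E → no match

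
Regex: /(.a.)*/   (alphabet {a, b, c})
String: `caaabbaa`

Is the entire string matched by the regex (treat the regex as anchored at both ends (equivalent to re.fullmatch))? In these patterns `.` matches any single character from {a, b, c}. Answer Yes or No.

No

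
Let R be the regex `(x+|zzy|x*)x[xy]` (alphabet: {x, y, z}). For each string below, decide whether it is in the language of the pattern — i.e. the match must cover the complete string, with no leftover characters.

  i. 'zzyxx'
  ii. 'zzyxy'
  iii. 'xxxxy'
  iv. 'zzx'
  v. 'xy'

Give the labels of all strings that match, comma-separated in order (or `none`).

i → match
ii → match
iii → match
iv → no match
v → match

i, ii, iii, v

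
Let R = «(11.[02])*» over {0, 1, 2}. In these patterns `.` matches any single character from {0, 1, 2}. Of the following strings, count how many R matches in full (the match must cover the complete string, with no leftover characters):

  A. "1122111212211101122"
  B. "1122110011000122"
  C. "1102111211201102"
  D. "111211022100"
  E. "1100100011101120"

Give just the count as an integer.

1

A → no match
B → no match
C → match
D. "111211022100" → no match
E → no match
Total matched: 1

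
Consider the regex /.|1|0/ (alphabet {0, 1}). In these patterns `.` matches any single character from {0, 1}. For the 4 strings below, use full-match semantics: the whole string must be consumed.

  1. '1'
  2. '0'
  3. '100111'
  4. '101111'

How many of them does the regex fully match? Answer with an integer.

2

1 → match
2 → match
3 → no match
4 → no match
Total matched: 2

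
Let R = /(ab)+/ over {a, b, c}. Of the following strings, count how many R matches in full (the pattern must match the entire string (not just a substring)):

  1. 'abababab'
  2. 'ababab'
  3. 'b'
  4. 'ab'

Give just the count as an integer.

1 → match
2 → match
3 → no match — must start with 'ab'
4 → match
Total matched: 3

3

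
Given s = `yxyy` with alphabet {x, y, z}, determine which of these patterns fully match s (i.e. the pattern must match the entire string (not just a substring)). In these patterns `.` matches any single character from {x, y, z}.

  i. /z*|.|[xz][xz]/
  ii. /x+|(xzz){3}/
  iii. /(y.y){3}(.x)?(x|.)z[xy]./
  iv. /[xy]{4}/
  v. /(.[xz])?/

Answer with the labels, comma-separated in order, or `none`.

iv

i → no match
ii → no match
iii → no match
iv → match
v → no match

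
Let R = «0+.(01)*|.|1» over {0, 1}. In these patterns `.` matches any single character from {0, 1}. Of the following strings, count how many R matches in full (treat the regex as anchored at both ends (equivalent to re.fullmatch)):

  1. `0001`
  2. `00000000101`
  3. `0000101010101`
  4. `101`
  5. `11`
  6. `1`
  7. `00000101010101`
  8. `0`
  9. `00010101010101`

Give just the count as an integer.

7

1 → match
2 → match
3 → match
4 → no match
5 → no match
6 → match
7 → match
8 → match
9 → match
Total matched: 7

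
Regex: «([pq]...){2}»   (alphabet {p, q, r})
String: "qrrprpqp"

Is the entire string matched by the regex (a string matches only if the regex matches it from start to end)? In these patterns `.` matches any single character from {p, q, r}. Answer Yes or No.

No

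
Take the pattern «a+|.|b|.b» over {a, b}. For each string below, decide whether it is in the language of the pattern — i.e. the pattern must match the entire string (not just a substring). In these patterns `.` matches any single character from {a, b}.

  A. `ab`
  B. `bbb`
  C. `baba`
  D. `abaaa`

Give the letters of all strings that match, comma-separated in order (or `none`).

A → match
B → no match
C → no match
D → no match

A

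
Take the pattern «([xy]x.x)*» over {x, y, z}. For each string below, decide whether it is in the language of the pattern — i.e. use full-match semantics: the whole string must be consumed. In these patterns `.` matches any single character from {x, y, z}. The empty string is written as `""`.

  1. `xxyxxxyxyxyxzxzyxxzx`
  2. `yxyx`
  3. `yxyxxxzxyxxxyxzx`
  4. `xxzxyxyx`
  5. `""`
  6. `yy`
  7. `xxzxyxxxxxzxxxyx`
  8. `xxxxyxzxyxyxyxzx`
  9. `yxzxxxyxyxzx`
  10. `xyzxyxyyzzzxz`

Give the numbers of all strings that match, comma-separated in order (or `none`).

1 → no match
2 → match
3 → match
4 → match
5 → match
6 → no match
7 → match
8 → match
9 → match
10 → no match

2, 3, 4, 5, 7, 8, 9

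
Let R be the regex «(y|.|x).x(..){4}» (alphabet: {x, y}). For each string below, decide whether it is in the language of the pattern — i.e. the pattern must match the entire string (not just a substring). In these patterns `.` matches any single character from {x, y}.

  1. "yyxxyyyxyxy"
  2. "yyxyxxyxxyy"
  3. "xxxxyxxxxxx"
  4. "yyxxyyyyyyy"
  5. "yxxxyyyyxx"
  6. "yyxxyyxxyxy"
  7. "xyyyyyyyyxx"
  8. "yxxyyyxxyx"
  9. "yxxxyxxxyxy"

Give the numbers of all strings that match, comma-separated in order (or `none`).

1, 2, 3, 4, 6, 9

1 → match
2 → match
3 → match
4 → match
5 → no match
6 → match
7 → no match
8 → no match
9 → match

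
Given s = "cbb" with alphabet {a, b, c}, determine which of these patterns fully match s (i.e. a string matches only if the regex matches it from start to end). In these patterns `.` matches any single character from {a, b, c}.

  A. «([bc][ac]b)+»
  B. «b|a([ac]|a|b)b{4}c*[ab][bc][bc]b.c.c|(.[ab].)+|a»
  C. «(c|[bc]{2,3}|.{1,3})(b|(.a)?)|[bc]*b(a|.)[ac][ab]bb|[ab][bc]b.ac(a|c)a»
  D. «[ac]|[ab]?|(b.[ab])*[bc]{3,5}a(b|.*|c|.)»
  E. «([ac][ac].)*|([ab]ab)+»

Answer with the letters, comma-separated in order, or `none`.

A → no match
B → match
C → match
D → no match
E → no match

B, C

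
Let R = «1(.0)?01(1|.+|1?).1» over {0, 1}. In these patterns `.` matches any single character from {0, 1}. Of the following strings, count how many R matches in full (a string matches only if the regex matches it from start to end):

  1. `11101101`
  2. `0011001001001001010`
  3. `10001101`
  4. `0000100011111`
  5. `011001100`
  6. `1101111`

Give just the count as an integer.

1

1 → no match
2 → no match — must start with `1`
3 → match
4 → no match — must start with `1`
5 → no match — must start with `1`
6 → no match
Total matched: 1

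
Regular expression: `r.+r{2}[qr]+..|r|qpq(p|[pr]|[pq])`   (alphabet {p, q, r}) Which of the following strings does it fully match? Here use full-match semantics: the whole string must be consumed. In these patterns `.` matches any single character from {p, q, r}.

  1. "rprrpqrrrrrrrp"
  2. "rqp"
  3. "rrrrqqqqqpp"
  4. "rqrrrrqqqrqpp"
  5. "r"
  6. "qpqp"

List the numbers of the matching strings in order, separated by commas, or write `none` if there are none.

1, 3, 4, 5, 6

1 → match
2 → no match
3 → match
4 → match
5 → match
6 → match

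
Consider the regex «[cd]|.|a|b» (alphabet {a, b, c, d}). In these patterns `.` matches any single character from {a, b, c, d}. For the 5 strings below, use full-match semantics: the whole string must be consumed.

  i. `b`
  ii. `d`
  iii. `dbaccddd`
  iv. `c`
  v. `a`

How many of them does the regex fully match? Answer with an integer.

4

i → match
ii → match
iii → no match
iv → match
v → match
Total matched: 4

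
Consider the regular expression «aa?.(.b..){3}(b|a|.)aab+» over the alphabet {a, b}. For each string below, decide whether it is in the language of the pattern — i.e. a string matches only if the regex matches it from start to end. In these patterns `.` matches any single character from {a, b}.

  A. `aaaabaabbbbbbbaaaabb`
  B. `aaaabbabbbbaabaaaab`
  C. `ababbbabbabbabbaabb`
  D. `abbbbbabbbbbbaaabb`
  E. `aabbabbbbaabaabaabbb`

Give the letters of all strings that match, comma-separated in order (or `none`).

A → match
B → no match
C → match
D → no match
E → match

A, C, E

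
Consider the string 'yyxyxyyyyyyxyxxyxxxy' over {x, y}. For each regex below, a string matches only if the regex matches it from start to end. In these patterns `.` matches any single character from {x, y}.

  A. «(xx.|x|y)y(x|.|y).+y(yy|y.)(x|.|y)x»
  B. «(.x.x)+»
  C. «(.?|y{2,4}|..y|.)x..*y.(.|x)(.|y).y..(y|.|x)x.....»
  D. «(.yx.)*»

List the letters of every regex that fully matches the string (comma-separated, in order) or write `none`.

C

A → no match — must end with 'x'
B → no match — must end with 'x'
C → match
D → no match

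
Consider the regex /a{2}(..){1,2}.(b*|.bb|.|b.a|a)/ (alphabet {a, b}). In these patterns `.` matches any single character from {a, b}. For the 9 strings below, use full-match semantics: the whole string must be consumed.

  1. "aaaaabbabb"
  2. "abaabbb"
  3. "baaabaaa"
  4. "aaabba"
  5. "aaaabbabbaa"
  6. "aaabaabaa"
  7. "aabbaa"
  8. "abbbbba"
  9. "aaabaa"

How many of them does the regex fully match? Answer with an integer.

4

1. "aaaaabbabb" → match
2. "abaabbb" → no match
3. "baaabaaa" → no match — must start with "a"
4. "aaabba" → match
5. "aaaabbabbaa" → no match
6. "aaabaabaa" → no match
7. "aabbaa" → match
8. "abbbbba" → no match
9. "aaabaa" → match
Total matched: 4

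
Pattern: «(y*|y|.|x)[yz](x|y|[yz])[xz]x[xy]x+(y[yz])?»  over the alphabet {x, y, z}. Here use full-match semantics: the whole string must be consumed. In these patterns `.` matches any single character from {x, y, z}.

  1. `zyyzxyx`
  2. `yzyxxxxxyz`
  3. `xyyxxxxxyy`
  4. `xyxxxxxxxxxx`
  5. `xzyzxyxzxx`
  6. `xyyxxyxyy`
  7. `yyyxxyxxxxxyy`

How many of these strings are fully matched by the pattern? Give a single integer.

6

1 → match
2 → match
3 → match
4 → match
5 → no match
6 → match
7 → match
Total matched: 6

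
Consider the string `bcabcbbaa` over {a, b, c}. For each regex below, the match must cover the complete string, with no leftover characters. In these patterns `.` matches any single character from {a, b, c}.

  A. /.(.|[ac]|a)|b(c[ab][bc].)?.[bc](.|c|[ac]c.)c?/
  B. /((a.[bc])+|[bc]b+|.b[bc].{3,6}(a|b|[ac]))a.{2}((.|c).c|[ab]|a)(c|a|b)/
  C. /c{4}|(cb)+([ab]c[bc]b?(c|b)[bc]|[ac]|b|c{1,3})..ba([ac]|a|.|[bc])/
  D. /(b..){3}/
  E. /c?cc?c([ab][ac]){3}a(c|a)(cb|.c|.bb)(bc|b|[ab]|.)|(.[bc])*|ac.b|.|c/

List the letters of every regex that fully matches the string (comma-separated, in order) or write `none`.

D

A → no match
B → no match
C → no match
D → match
E → no match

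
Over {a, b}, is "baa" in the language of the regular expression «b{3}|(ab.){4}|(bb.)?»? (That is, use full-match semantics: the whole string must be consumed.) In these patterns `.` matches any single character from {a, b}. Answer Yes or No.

No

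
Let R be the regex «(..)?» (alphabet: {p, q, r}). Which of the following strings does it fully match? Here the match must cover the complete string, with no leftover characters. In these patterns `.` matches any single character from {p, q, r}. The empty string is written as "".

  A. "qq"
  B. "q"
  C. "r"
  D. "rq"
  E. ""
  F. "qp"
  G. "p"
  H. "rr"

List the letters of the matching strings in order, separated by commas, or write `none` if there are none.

A. "qq" → match
B. "q" → no match
C. "r" → no match
D. "rq" → match
E. "" → match
F. "qp" → match
G. "p" → no match
H. "rr" → match

A, D, E, F, H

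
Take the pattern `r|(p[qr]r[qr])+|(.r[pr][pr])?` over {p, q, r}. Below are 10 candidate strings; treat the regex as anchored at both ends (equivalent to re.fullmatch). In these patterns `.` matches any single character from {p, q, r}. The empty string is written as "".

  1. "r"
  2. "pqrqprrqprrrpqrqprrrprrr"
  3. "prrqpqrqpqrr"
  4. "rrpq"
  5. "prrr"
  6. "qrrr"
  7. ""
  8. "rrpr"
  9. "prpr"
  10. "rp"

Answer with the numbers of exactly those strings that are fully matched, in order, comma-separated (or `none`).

1 → match
2 → match
3 → match
4 → no match
5 → match
6 → match
7 → match
8 → match
9 → match
10 → no match

1, 2, 3, 5, 6, 7, 8, 9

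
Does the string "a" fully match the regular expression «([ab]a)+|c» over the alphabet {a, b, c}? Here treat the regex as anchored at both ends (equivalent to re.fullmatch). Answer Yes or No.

No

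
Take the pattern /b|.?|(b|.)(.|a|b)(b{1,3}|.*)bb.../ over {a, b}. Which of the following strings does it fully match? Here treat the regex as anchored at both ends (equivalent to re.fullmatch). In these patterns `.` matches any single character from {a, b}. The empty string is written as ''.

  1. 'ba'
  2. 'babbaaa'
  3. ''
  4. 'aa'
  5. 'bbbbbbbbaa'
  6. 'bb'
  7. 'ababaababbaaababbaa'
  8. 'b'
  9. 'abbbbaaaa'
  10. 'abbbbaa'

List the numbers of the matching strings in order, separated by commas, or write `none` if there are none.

2, 3, 5, 8, 10

1 → no match
2 → match
3 → match
4 → no match
5 → match
6 → no match
7 → no match
8 → match
9 → no match
10 → match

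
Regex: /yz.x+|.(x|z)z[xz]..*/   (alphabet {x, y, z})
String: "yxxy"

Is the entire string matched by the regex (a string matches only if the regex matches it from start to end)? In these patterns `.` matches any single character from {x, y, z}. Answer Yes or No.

No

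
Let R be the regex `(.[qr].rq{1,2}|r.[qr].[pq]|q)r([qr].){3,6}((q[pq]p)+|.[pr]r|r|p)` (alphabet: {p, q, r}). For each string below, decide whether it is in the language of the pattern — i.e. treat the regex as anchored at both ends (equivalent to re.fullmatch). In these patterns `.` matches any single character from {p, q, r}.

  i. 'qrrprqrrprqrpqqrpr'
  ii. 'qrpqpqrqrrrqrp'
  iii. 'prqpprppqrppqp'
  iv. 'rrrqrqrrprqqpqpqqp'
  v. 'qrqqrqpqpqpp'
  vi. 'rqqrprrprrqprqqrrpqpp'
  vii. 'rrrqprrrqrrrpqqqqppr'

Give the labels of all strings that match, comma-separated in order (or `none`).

i → no match
ii → no match
iii → no match
iv → no match
v → no match
vi → match
vii → no match

vi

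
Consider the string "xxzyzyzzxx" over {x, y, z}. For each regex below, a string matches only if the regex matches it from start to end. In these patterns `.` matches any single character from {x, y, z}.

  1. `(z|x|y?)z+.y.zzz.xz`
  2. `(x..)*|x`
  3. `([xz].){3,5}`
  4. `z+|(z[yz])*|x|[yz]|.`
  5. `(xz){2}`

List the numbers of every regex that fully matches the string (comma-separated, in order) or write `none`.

1 → no match — must end with "xz"
2 → no match
3 → match
4 → no match
5 → no match — must start with "xz"

3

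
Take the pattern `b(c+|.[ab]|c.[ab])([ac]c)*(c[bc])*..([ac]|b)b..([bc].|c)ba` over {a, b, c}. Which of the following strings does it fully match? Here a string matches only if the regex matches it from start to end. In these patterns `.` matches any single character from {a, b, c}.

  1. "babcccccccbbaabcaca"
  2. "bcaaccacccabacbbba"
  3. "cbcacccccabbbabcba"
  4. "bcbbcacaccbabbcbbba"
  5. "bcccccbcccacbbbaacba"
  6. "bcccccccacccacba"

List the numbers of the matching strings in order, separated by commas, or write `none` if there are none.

1 → no match — must end with "ba"
2 → match
3 → no match — must start with "b"
4 → no match
5 → no match
6 → no match

2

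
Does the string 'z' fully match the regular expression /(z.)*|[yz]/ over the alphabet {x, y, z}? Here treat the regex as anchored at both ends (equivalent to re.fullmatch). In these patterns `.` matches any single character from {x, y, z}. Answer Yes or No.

Yes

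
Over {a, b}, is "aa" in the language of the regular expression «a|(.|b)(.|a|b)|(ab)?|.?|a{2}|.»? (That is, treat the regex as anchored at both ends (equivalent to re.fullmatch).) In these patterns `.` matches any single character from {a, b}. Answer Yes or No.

Yes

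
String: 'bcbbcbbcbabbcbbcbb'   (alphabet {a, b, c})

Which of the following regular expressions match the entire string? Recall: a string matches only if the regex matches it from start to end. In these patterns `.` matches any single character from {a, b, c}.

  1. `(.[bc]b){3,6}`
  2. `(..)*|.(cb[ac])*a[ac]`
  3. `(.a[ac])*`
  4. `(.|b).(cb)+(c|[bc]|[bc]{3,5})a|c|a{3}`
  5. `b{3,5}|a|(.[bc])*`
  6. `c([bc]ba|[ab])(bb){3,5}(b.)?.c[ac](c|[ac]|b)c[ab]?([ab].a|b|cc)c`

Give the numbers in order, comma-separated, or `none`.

1 → match
2 → match
3 → no match
4 → no match
5 → no match
6 → no match — must start with 'c'

1, 2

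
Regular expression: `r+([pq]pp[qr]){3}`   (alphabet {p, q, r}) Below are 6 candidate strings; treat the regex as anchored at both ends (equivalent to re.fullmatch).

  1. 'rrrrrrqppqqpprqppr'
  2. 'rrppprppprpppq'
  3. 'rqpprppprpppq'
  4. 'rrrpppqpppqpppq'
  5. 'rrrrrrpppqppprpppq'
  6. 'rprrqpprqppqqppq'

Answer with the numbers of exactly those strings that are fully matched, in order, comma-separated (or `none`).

1 → match
2 → match
3 → match
4 → match
5 → match
6 → no match

1, 2, 3, 4, 5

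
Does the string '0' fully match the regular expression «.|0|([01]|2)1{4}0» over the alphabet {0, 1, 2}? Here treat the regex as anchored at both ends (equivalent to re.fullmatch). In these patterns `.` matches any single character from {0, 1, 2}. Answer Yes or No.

Yes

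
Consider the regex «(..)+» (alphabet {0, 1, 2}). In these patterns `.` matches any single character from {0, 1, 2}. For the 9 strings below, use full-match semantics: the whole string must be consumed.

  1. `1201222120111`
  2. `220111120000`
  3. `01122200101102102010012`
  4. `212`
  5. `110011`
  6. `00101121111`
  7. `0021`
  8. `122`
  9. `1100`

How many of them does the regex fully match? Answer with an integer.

1 → no match
2. `220111120000` → match
3 → no match
4. `212` → no match
5. `110011` → match
6. `00101121111` → no match
7. `0021` → match
8. `122` → no match
9. `1100` → match
Total matched: 4

4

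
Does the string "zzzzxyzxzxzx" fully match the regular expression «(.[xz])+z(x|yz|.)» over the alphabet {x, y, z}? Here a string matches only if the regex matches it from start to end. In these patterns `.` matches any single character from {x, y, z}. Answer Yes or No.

No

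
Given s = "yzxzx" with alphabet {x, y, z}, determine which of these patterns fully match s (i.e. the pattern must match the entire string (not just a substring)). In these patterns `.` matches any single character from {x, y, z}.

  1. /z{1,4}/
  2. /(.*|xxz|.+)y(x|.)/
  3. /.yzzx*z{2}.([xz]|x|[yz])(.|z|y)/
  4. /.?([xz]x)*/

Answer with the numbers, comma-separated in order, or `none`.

4

1 → no match — must start with "z"
2 → no match
3 → no match
4 → match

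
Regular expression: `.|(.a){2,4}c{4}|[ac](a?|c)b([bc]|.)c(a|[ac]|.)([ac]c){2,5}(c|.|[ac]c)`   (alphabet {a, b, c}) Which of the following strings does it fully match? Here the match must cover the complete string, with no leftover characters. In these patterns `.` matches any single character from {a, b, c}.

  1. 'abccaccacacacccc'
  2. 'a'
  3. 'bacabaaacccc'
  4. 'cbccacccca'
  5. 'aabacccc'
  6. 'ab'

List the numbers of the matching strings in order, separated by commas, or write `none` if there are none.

1 → match
2 → match
3 → match
4 → match
5 → match
6 → no match

1, 2, 3, 4, 5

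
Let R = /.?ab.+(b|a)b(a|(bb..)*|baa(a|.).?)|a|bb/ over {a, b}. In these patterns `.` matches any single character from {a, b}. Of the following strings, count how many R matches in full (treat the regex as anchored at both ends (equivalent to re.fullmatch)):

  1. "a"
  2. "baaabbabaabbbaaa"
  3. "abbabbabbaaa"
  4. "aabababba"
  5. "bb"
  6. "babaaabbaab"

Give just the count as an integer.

5

1. "a" → match
2 → no match
3. "abbabbabbaaa" → match
4. "aabababba" → match
5. "bb" → match
6. "babaaabbaab" → match
Total matched: 5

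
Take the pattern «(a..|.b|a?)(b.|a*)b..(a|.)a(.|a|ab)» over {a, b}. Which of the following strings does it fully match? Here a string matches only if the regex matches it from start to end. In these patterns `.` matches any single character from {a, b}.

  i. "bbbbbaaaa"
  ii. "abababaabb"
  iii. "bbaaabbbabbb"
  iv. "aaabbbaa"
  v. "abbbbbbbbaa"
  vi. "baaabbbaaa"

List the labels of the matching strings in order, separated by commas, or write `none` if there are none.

v

i → no match
ii → no match
iii → no match
iv → no match
v → match
vi → no match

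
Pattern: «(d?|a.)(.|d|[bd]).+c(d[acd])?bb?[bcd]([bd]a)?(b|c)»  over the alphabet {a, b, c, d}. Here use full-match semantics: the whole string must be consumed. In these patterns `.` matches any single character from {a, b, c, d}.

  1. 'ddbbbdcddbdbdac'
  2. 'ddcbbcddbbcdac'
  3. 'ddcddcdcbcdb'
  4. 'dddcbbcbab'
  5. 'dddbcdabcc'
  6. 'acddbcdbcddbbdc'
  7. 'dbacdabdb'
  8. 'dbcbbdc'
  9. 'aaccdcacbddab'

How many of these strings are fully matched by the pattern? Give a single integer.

7

1 → no match
2 → match
3 → no match
4 → match
5 → match
6 → match
7 → match
8 → match
9 → match
Total matched: 7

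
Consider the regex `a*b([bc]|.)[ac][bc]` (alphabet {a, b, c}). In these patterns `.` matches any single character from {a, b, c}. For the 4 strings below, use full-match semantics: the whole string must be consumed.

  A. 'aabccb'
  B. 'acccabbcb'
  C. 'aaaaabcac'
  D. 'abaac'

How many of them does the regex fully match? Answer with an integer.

3

A → match
B → no match
C → match
D → match
Total matched: 3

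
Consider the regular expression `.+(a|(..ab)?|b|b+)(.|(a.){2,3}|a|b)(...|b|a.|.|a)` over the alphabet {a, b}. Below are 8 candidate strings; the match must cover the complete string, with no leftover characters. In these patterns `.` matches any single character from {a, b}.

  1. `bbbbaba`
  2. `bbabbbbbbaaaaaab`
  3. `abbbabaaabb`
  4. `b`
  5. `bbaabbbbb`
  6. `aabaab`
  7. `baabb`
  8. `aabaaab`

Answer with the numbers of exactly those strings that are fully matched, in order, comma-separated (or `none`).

1 → match
2 → match
3 → match
4 → no match
5 → match
6 → match
7 → match
8 → match

1, 2, 3, 5, 6, 7, 8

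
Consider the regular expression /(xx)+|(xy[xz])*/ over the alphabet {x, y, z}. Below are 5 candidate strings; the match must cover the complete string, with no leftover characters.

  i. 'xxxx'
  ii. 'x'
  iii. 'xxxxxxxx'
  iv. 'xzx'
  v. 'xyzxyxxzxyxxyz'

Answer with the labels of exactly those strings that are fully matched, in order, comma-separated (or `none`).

i, iii

i → match
ii → no match
iii → match
iv → no match
v → no match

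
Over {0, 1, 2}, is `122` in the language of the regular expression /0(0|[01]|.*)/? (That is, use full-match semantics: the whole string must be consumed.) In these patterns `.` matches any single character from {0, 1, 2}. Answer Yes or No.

Every match must start with `0`, but `122` does not.

No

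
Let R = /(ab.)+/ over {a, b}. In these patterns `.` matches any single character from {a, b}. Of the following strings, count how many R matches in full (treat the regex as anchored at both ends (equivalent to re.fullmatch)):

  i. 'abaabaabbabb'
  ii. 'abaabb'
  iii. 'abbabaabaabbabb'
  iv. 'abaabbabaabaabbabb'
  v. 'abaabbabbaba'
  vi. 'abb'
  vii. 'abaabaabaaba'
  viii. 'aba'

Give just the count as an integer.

8

i → match
ii → match
iii → match
iv → match
v → match
vi → match
vii → match
viii → match
Total matched: 8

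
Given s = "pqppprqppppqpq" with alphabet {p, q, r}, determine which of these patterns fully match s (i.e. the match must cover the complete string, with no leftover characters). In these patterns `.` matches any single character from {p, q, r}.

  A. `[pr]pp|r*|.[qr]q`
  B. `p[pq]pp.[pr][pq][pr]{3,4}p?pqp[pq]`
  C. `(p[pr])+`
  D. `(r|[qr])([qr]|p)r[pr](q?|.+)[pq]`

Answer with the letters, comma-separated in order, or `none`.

A → no match
B → match
C → no match
D → no match

B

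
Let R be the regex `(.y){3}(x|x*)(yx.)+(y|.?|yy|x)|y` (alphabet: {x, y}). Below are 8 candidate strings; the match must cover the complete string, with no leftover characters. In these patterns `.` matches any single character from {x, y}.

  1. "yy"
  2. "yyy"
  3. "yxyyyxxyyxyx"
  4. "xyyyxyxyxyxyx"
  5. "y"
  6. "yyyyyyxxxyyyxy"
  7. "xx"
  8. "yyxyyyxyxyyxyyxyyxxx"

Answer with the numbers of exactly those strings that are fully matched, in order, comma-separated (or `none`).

1 → no match
2 → no match
3 → no match
4 → no match
5 → match
6 → no match
7 → no match
8 → match

5, 8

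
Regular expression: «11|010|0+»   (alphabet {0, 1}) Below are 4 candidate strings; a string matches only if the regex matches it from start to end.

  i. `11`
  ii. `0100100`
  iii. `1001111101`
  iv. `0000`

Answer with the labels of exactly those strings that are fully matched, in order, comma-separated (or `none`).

i, iv

i → match
ii → no match
iii → no match
iv → match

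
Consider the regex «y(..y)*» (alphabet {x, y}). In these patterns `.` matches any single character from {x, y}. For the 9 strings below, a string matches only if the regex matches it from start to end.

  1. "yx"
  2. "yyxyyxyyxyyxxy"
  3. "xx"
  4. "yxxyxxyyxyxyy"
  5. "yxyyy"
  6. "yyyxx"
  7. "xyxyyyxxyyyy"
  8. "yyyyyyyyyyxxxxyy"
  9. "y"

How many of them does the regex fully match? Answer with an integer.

2

1 → no match
2 → no match
3 → no match — must start with "y"
4 → match
5 → no match
6 → no match
7 → no match — must start with "y"
8 → no match
9 → match
Total matched: 2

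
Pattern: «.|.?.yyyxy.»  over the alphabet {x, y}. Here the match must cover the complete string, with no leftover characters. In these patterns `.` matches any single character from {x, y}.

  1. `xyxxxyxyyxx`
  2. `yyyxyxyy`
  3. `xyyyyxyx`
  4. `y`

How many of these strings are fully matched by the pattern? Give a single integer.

2

1 → no match
2 → no match
3 → match
4 → match
Total matched: 2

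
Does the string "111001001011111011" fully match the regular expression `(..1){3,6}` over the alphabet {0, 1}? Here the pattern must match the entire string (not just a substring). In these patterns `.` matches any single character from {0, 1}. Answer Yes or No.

Yes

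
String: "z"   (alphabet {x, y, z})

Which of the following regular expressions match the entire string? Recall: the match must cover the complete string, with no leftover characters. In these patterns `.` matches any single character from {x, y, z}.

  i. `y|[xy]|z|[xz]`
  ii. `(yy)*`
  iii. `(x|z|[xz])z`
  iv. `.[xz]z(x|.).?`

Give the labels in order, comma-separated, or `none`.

i

i → match
ii → no match
iii → no match
iv → no match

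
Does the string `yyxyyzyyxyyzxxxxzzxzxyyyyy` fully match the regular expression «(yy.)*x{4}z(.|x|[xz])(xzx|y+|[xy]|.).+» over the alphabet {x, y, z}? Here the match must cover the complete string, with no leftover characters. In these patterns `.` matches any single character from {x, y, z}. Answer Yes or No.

Yes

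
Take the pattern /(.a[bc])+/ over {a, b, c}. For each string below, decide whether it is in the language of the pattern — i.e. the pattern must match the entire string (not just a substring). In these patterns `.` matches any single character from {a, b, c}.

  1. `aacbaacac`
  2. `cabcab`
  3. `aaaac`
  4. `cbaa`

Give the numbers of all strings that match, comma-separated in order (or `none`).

1. `aacbaacac` → no match
2. `cabcab` → match
3. `aaaac` → no match
4. `cbaa` → no match

2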